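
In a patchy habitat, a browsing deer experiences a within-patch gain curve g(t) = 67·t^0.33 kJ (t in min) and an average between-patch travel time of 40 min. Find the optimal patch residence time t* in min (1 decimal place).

19.7 min

By the marginal value theorem, leave when the instantaneous gain rate g'(t) equals the habitat-wide average g(t)/(T + t).
g'(t) = 0.33·67·t^-0.67. Setting 0.33·67·t^-0.67 = 67·t^0.33/(40+t) gives 0.33(40+t) = t, so 0.67·t = 0.33×40.
t* = 0.33×40/0.67 = 19.7 min.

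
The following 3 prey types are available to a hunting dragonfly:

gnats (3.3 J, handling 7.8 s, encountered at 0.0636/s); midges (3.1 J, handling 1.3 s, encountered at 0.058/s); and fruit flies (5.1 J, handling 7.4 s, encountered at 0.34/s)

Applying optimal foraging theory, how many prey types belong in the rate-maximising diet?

E/h in descending order: midges 2.38, fruit flies 0.689, gnats 0.423 J/s. The optimal diet is the largest prefix of this list for which every included type satisfies E_i/h_i > R on the types above it.
Rate on top 1: 0.1672. fruit flies: 0.689 > 0.1672 → include.
Rate on top 2: 0.5329. gnats: 0.423 < 0.5329 → exclude; stop.
Optimal diet: midges, fruit flies — 2 of 3 types.

2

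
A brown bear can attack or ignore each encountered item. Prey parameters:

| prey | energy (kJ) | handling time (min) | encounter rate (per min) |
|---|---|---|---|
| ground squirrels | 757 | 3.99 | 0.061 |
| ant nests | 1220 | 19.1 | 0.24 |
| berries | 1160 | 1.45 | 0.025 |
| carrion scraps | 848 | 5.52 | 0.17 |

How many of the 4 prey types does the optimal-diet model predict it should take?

3

E/h in descending order: berries 800, ground squirrels 190, carrion scraps 154, ant nests 63.9 kJ/min. The optimal diet is the largest prefix of this list for which every included type satisfies E_i/h_i > R on the types above it.
Rate on top 1: 27.99. ground squirrels: 190 > 27.99 → include.
Rate on top 2: 58.75. carrion scraps: 154 > 58.75 → include.
Rate on top 3: 98.89. ant nests: 63.9 < 98.89 → exclude; stop.
Optimal diet: berries, ground squirrels, carrion scraps — 3 of 4 types.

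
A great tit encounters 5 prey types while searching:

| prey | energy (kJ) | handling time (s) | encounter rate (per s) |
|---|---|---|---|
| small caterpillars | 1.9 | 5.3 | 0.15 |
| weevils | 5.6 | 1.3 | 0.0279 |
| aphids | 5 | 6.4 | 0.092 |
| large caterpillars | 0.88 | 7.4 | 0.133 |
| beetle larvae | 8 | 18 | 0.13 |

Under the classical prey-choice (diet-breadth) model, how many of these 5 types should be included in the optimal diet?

Profitabilities (E/h, kJ/s): weevils 4.31, aphids 0.781, beetle larvae 0.444, small caterpillars 0.358, large caterpillars 0.119. Add prey in this order while the next type's profitability exceeds the intake rate on those already taken.
Rate on top 1: 0.1508. aphids: 0.781 > 0.1508 → include.
Rate on top 2: 0.3792. beetle larvae: 0.444 > 0.3792 → include.
Rate on top 3: 0.4177. small caterpillars: 0.358 < 0.4177 → exclude; stop.
Optimal diet: weevils, aphids, beetle larvae — 3 of 5 types.

3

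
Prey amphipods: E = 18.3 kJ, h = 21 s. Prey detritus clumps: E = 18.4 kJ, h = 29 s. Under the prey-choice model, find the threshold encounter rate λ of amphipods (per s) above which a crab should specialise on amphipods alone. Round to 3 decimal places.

0.128 per s

Drop detritus clumps once their profitability E₂/h₂ falls below the rate achievable on amphipods alone: E₂/h₂ = λE₁/(1 + λh₁).
Solve for λ: λE₁h₂ = E₂(1 + λh₁) → λ(E₁h₂ − E₂h₁) = E₂ → λ = E₂/(E₁h₂ − E₂h₁).
λ = 18.4/(18.3×29 − 18.4×21) = 18.4/144.3 = 0.1275 per s.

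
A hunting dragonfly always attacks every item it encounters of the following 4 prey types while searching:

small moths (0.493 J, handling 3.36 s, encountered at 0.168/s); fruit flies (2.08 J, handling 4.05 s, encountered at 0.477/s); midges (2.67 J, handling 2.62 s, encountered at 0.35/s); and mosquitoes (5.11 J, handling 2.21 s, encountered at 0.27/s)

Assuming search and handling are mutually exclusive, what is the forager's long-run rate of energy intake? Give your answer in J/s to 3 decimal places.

R = Σλ_iE_i / (1 + Σλ_ih_i)
Numerator: 0.168×0.493 + 0.477×2.08 + 0.35×2.67 + 0.27×5.11 = 3.389
Denominator: 1 + 0.168×3.36 + 0.477×4.05 + 0.35×2.62 + 0.27×2.21 = 5.01
R = 3.389/5.01 = 0.6765 J/s

0.676 J/s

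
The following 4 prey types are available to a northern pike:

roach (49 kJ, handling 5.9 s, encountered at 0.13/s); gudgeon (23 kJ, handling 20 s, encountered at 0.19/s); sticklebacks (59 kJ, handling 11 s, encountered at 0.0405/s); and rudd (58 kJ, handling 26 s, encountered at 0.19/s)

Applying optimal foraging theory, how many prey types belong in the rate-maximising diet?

2

Profitabilities (E/h, kJ/s): roach 8.31, sticklebacks 5.36, rudd 2.23, gudgeon 1.15. Add prey in this order while the next type's profitability exceeds the intake rate on those already taken.
Rate on top 1: 3.605. sticklebacks: 5.36 > 3.605 → include.
Rate on top 2: 3.959. rudd: 2.23 < 3.959 → exclude; stop.
Optimal diet: roach, sticklebacks — 2 of 4 types.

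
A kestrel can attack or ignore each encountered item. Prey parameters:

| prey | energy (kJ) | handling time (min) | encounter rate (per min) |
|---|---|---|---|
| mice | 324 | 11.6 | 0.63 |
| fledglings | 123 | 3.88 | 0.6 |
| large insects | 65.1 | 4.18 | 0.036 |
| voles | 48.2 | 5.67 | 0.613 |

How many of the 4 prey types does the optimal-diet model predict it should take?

E/h in descending order: fledglings 31.7, mice 27.9, large insects 15.6, voles 8.5 kJ/min. The optimal diet is the largest prefix of this list for which every included type satisfies E_i/h_i > R on the types above it.
Rate on top 1: 22.18. mice: 27.9 > 22.18 → include.
Rate on top 2: 26.13. large insects: 15.6 < 26.13 → exclude; stop.
Optimal diet: fledglings, mice — 2 of 4 types.

2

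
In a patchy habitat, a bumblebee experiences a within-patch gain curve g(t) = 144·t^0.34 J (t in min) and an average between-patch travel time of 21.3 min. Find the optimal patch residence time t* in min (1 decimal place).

11.0 min

By the marginal value theorem, leave when the instantaneous gain rate g'(t) equals the habitat-wide average g(t)/(T + t).
g'(t) = 0.34·144·t^-0.66. Setting 0.34·144·t^-0.66 = 144·t^0.34/(21.3+t) gives 0.34(21.3+t) = t, so 0.66·t = 0.34×21.3.
t* = 0.34×21.3/0.66 = 10.97 min.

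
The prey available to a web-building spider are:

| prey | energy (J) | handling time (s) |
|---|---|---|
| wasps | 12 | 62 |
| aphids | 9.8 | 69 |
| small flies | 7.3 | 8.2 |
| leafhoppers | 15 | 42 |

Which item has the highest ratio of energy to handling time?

small flies

Profitability E/h (J/s): wasps = 12/62 = 0.194, aphids = 9.8/69 = 0.142, small flies = 7.3/8.2 = 0.89, leafhoppers = 15/42 = 0.357.
Ranked: small flies > leafhoppers > wasps > aphids.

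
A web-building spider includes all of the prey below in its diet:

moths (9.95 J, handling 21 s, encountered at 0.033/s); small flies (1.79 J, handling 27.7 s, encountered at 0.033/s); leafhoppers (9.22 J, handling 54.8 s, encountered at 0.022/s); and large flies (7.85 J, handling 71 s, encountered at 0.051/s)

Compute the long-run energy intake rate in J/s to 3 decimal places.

0.133 J/s

R = Σλ_iE_i / (1 + Σλ_ih_i)
Numerator: 0.033×9.95 + 0.033×1.79 + 0.022×9.22 + 0.051×7.85 = 0.9906
Denominator: 1 + 0.033×21 + 0.033×27.7 + 0.022×54.8 + 0.051×71 = 7.434
R = 0.9906/7.434 = 0.1333 J/s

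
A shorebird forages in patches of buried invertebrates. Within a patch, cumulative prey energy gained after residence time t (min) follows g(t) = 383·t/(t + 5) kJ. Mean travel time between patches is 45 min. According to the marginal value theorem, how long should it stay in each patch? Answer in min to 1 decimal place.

15.0 min

By the marginal value theorem, leave when the instantaneous gain rate g'(t) equals the habitat-wide average g(t)/(T + t).
g'(t) = 383·5/(t + 5)². Setting 383·5/(t+5)² = 383t/[(t+5)(45+t)] gives 5(45+t) = t(t+5), so t² = 5×45 = 225.
t* = √225 = 15 min.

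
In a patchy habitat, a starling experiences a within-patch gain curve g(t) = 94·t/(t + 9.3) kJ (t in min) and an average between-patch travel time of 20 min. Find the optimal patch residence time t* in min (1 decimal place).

Optimal t* satisfies g'(t*) = g(t*)/(T + t*).
g'(t) = 94·9.3/(t + 9.3)². Setting 94·9.3/(t+9.3)² = 94t/[(t+9.3)(20+t)] gives 9.3(20+t) = t(t+9.3), so t² = 9.3×20 = 186.
t* = √186 = 13.64 min.

13.6 min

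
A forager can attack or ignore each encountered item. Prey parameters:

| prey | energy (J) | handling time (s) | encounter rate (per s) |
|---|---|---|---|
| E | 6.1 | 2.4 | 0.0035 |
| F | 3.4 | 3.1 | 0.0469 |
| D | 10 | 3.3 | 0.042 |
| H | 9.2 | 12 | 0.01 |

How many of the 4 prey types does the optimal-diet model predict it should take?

Profitabilities (E/h, J/s): D 3.03, E 2.54, F 1.1, H 0.767. Add prey in this order while the next type's profitability exceeds the intake rate on those already taken.
Rate on top 1: 0.3689. E: 2.54 > 0.3689 → include.
Rate on top 2: 0.3848. F: 1.1 > 0.3848 → include.
Rate on top 3: 0.4649. H: 0.767 > 0.4649 → include.
Optimal diet: D, E, F, H — 4 of 4 types.

4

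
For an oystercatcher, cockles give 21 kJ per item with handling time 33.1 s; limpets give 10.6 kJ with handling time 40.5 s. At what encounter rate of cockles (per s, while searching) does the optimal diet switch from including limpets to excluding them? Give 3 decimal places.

The zero-one rule: include limpets iff E₂/h₂ > λE₁/(1+λh₁). Equality gives the switch point.
λE₁h₂ = E₂ + λE₂h₁ ⇒ λ = E₂/(E₁h₂ − E₂h₁) = 10.6/(850.5 − 350.9) = 0.02122 per s.

0.021 per s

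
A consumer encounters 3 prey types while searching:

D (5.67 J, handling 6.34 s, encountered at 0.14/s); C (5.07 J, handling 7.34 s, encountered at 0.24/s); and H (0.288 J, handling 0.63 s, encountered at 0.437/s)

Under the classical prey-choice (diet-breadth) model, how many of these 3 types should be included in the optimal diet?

2

Profitabilities (E/h, J/s): D 0.894, C 0.691, H 0.457. Add prey in this order while the next type's profitability exceeds the intake rate on those already taken.
Rate on top 1: 0.4205. C: 0.691 > 0.4205 → include.
Rate on top 2: 0.551. H: 0.457 < 0.551 → exclude; stop.
Optimal diet: D, C — 2 of 3 types.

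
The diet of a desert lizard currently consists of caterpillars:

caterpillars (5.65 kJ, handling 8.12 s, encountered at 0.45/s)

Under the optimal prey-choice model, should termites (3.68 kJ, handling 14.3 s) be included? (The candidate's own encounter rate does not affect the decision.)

On caterpillars alone, R = ΣλE/(1+Σλh) = 2.543/4.654 = 0.5463 kJ/s.
termites: E/h = 3.68/14.3 = 0.2573 kJ/s.
Since 0.2573 < R, time spent handling termites is better spent searching.

No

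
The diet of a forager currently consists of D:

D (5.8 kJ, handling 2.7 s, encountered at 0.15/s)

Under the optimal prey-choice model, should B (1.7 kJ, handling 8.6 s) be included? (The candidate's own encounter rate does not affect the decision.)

Current rate: (0.15×5.8)/(1 + 0.15×2.7) = 0.6192 kJ/s.
B: E/h = 1.7/8.6 = 0.1977 kJ/s.
Since 0.1977 < R, time spent handling B is better spent searching.

No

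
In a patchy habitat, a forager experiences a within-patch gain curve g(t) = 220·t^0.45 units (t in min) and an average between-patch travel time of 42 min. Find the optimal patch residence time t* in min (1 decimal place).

Maximise g(t)/(T+t): set derivative to zero → g'(t)(T+t) = g(t).
g'(t) = 0.45·220·t^-0.55. Setting 0.45·220·t^-0.55 = 220·t^0.45/(42+t) gives 0.45(42+t) = t, so 0.55·t = 0.45×42.
t* = 0.45×42/0.55 = 34.36 min.

34.4 min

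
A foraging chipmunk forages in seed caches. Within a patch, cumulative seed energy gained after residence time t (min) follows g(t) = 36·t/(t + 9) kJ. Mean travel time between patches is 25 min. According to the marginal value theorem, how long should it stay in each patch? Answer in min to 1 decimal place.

15.0 min

By the marginal value theorem, leave when the instantaneous gain rate g'(t) equals the habitat-wide average g(t)/(T + t).
g'(t) = 36·9/(t + 9)². Setting 36·9/(t+9)² = 36t/[(t+9)(25+t)] gives 9(25+t) = t(t+9), so t² = 9×25 = 225.
t* = √225 = 15 min.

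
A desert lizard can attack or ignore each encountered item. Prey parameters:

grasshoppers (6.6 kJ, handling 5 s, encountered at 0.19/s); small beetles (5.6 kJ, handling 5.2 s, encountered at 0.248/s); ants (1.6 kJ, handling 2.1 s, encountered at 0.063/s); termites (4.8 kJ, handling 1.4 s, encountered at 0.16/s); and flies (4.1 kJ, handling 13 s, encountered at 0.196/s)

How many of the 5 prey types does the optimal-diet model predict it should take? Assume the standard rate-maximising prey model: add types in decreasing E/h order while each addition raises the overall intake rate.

Rank by E/h (kJ/s): termites 3.43, grasshoppers 1.32, small beetles 1.08, ants 0.762, flies 0.315. Include each in turn until the next type's E/h falls below the running intake rate.
Rate on top 1: 0.6275. grasshoppers: 1.32 > 0.6275 → include.
Rate on top 2: 0.9301. small beetles: 1.08 > 0.9301 → include.
Rate on top 3: 0.9848. ants: 0.762 < 0.9848 → exclude; stop.
Optimal diet: termites, grasshoppers, small beetles — 3 of 5 types.

3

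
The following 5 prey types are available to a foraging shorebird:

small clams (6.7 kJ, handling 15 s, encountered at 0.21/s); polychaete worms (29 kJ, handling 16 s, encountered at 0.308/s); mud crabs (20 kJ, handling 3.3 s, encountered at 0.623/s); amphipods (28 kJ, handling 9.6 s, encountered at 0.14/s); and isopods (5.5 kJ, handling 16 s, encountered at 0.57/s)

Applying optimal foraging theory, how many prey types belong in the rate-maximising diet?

1

Rank by E/h (kJ/s): mud crabs 6.06, amphipods 2.92, polychaete worms 1.81, small clams 0.447, isopods 0.344. Include each in turn until the next type's E/h falls below the running intake rate.
Rate on top 1: 4.077. amphipods: 2.92 < 4.077 → exclude; stop.
Optimal diet: mud crabs — 1 of 5 types.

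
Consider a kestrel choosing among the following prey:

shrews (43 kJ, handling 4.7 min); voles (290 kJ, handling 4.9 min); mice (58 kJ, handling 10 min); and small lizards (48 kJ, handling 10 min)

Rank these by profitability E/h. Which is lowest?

Profitability E/h (kJ/min): shrews = 43/4.7 = 9.15, voles = 290/4.9 = 59.2, mice = 58/10 = 5.8, small lizards = 48/10 = 4.8.
Ranked: voles > shrews > mice > small lizards.

small lizards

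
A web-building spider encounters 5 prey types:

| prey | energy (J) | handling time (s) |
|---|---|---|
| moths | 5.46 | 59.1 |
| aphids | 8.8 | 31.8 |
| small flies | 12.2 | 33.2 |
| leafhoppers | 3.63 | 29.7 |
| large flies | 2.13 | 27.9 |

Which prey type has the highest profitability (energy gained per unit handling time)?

small flies

In descending order of E/h:
small flies: 12.2/33.2 = 0.367 J/s
aphids: 8.8/31.8 = 0.277 J/s
leafhoppers: 3.63/29.7 = 0.122 J/s
moths: 5.46/59.1 = 0.0924 J/s
large flies: 2.13/27.9 = 0.0763 J/s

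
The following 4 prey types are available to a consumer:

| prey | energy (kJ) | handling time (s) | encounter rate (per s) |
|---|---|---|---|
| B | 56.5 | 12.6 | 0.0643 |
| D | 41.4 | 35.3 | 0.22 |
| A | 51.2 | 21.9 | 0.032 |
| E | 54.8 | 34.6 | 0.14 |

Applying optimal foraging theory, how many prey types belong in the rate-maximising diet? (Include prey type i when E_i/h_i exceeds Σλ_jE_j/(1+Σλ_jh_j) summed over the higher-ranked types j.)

2

Rank by E/h (kJ/s): B 4.48, A 2.34, E 1.58, D 1.17. Include each in turn until the next type's E/h falls below the running intake rate.
Rate on top 1: 2.007. A: 2.34 > 2.007 → include.
Rate on top 2: 2.099. E: 1.58 < 2.099 → exclude; stop.
Optimal diet: B, A — 2 of 4 types.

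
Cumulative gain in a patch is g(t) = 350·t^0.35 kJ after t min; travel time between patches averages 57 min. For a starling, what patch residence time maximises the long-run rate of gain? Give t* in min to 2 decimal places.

Optimal t* satisfies g'(t*) = g(t*)/(T + t*).
g'(t) = 0.35·350·t^-0.65. Setting 0.35·350·t^-0.65 = 350·t^0.35/(57+t) gives 0.35(57+t) = t, so 0.65·t = 0.35×57.
t* = 0.35×57/0.65 = 30.69 min.

30.69 min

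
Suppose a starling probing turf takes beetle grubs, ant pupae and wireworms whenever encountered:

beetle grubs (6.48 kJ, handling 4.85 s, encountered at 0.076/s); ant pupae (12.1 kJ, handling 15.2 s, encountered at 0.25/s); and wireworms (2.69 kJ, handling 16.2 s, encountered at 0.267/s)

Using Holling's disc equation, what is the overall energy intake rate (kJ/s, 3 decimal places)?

0.446 kJ/s

R = (0.076×6.48 + 0.25×12.1 + 0.267×2.69) / (1 + 0.076×4.85 + 0.25×15.2 + 0.267×16.2) = 4.236/9.494 = 0.4461 kJ/s.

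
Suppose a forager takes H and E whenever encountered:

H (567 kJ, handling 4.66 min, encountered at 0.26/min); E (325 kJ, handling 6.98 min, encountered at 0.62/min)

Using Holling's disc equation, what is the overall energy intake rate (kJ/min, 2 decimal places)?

53.36 kJ/min

R = (0.26×567 + 0.62×325) / (1 + 0.26×4.66 + 0.62×6.98) = 348.9/6.539 = 53.36 kJ/min.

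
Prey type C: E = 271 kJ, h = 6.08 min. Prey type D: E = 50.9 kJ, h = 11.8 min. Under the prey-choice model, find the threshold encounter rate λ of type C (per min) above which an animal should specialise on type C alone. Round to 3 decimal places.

At the threshold, the rate on type C alone equals the profitability of type D: λ·271/(1 + λ·6.08) = 50.9/11.8 = 4.314.
Rearranging, λ(271 − 4.314×6.08) = 4.314, so λ = 4.314/244.8 = 0.01762 per min.

0.018 per min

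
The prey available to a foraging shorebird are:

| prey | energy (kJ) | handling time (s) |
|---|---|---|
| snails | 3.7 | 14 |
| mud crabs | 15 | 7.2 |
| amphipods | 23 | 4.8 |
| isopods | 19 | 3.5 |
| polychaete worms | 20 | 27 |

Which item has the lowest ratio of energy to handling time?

snails

Profitability E/h (kJ/s): snails = 3.7/14 = 0.264, mud crabs = 15/7.2 = 2.08, amphipods = 23/4.8 = 4.79, isopods = 19/3.5 = 5.43, polychaete worms = 20/27 = 0.741.
Ranked: isopods > amphipods > mud crabs > polychaete worms > snails.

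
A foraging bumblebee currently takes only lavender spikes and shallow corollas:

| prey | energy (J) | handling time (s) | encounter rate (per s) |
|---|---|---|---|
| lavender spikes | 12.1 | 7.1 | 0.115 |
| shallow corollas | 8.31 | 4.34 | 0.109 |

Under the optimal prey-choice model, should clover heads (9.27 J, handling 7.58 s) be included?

Current rate: (0.115×12.1 + 0.109×8.31)/(1 + 0.115×7.1 + 0.109×4.34) = 1.003 J/s.
Profitability of clover heads: 9.27/7.58 = 1.223 J/s.
1.223 > 1.003, so adding clover heads raises the average — include it.

Yes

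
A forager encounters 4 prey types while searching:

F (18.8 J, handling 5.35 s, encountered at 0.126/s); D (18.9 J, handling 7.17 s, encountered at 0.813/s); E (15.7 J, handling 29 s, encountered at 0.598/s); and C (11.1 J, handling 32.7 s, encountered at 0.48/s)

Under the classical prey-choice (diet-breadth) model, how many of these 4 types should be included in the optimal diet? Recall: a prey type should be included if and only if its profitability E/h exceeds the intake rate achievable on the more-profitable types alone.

2

Profitabilities (E/h, J/s): F 3.51, D 2.64, E 0.541, C 0.339. Add prey in this order while the next type's profitability exceeds the intake rate on those already taken.
Rate on top 1: 1.415. D: 2.64 > 1.415 → include.
Rate on top 2: 2.364. E: 0.541 < 2.364 → exclude; stop.
Optimal diet: F, D — 2 of 4 types.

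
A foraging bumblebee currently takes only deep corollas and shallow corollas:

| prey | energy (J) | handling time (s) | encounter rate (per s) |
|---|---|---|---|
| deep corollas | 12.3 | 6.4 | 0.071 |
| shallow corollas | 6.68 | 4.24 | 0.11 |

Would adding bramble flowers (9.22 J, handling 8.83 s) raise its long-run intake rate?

Current rate: (0.071×12.3 + 0.11×6.68)/(1 + 0.071×6.4 + 0.11×4.24) = 0.8372 J/s.
Profitability of bramble flowers: 9.22/8.83 = 1.044 J/s.
Since 1.044 > R, including bramble flowers increases the long-run rate.

Yes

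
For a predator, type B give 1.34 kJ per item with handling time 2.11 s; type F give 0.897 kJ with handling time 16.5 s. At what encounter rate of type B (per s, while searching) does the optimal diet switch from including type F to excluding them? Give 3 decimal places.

0.044 per s

At the threshold, the rate on type B alone equals the profitability of type F: λ·1.34/(1 + λ·2.11) = 0.897/16.5 = 0.05436.
Rearranging, λ(1.34 − 0.05436×2.11) = 0.05436, so λ = 0.05436/1.225 = 0.04437 per s.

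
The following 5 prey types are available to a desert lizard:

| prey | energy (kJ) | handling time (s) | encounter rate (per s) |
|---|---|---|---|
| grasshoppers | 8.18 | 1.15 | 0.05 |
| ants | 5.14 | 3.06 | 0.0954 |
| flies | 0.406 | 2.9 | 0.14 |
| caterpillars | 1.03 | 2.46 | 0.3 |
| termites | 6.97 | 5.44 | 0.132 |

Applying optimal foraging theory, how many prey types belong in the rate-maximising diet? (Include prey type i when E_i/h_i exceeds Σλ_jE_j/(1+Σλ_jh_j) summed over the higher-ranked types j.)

3

E/h in descending order: grasshoppers 7.11, ants 1.68, termites 1.28, caterpillars 0.419, flies 0.14 kJ/s. The optimal diet is the largest prefix of this list for which every included type satisfies E_i/h_i > R on the types above it.
Rate on top 1: 0.3868. ants: 1.68 > 0.3868 → include.
Rate on top 2: 0.6665. termites: 1.28 > 0.6665 → include.
Rate on top 3: 0.88. caterpillars: 0.419 < 0.88 → exclude; stop.
Optimal diet: grasshoppers, ants, termites — 3 of 5 types.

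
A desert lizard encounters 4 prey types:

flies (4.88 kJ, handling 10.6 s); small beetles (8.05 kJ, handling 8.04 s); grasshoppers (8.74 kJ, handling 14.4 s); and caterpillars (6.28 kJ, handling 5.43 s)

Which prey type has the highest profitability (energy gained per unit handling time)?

caterpillars

Profitability E/h (kJ/s): flies = 4.88/10.6 = 0.46, small beetles = 8.05/8.04 = 1, grasshoppers = 8.74/14.4 = 0.607, caterpillars = 6.28/5.43 = 1.16.
Ranked: caterpillars > small beetles > grasshoppers > flies.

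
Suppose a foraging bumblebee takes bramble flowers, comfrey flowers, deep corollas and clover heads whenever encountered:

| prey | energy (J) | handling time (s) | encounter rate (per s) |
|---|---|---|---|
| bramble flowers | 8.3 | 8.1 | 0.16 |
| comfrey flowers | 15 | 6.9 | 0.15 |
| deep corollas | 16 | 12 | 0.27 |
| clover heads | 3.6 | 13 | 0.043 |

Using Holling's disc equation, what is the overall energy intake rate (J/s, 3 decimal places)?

1.129 J/s

Energy encountered per unit search time: 0.16×8.3 + 0.15×15 + 0.27×16 + 0.043×3.6 = 8.053 J/s.
Handling time per unit search time: 0.16×8.1 + 0.15×6.9 + 0.27×12 + 0.043×13 = 6.13.
Rate = 8.053/(1 + 6.13) = 1.129 J/s.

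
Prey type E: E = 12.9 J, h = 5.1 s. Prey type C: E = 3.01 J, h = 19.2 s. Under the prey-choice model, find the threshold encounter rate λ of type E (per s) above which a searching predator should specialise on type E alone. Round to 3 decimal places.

The zero-one rule: include type C iff E₂/h₂ > λE₁/(1+λh₁). Equality gives the switch point.
λE₁h₂ = E₂ + λE₂h₁ ⇒ λ = E₂/(E₁h₂ − E₂h₁) = 3.01/(247.7 − 15.35) = 0.01296 per s.

0.013 per s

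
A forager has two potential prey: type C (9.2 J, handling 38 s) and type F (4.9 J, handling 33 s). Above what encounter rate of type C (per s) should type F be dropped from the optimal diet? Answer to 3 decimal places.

0.042 per s

The zero-one rule: include type F iff E₂/h₂ > λE₁/(1+λh₁). Equality gives the switch point.
λE₁h₂ = E₂ + λE₂h₁ ⇒ λ = E₂/(E₁h₂ − E₂h₁) = 4.9/(303.6 − 186.2) = 0.04174 per s.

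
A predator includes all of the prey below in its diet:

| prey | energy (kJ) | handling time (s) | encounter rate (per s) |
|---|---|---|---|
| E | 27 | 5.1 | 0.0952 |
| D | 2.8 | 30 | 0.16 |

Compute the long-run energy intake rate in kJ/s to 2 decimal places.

Energy encountered per unit search time: 0.0952×27 + 0.16×2.8 = 3.018 kJ/s.
Handling time per unit search time: 0.0952×5.1 + 0.16×30 = 5.286.
Rate = 3.018/(1 + 5.286) = 0.4802 kJ/s.

0.48 kJ/s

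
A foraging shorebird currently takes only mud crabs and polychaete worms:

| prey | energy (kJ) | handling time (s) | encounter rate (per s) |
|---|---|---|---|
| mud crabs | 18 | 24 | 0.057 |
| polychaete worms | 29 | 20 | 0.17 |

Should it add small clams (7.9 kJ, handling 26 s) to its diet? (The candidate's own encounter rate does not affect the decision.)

Intake rate on the current diet: R = (0.057×18 + 0.17×29) / (1 + 0.057×24 + 0.17×20) = 5.956/5.768 = 1.033 kJ/s.
Profitability of small clams: 7.9/26 = 0.3038 kJ/s.
Since 0.3038 < R, time spent handling small clams is better spent searching.

No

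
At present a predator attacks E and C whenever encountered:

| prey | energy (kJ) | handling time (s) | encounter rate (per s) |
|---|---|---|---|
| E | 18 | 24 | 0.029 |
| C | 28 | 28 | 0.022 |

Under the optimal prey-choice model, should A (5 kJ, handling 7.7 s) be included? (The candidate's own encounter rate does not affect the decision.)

Yes

Intake rate on the current diet: R = (0.029×18 + 0.022×28) / (1 + 0.029×24 + 0.022×28) = 1.138/2.312 = 0.4922 kJ/s.
A: E/h = 5/7.7 = 0.6494 kJ/s.
0.6494 > 0.4922, so adding A raises the average — include it.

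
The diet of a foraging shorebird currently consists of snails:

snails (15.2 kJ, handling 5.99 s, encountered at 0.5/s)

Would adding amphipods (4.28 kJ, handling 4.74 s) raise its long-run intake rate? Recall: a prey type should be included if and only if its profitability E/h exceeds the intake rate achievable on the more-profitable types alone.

On snails alone, R = ΣλE/(1+Σλh) = 7.6/3.995 = 1.902 kJ/s.
amphipods: E/h = 4.28/4.74 = 0.903 kJ/s.
0.903 < 1.902, so adding amphipods would lower the average — exclude it.

No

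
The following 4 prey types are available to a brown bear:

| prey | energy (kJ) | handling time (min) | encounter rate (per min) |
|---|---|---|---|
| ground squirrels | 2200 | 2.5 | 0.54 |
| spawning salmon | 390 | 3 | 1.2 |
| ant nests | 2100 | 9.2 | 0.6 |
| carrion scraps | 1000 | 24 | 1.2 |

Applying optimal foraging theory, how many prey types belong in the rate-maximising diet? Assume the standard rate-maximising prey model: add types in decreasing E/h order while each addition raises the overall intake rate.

1

Profitabilities (E/h, kJ/min): ground squirrels 880, ant nests 228, spawning salmon 130, carrion scraps 41.7. Add prey in this order while the next type's profitability exceeds the intake rate on those already taken.
Rate on top 1: 505.5. ant nests: 228 < 505.5 → exclude; stop.
Optimal diet: ground squirrels — 1 of 4 types.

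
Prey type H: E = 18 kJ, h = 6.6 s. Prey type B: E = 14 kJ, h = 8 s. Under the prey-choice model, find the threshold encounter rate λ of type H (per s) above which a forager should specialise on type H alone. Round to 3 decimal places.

At the threshold, the rate on type H alone equals the profitability of type B: λ·18/(1 + λ·6.6) = 14/8 = 1.75.
Rearranging, λ(18 − 1.75×6.6) = 1.75, so λ = 1.75/6.45 = 0.2713 per s.

0.271 per s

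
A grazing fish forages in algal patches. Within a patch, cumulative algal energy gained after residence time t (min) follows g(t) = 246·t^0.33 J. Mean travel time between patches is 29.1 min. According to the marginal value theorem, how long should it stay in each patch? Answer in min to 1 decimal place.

Maximise g(t)/(T+t): set derivative to zero → g'(t)(T+t) = g(t).
g'(t) = 0.33·246·t^-0.67. Setting 0.33·246·t^-0.67 = 246·t^0.33/(29.1+t) gives 0.33(29.1+t) = t, so 0.67·t = 0.33×29.1.
t* = 0.33×29.1/0.67 = 14.33 min.

14.3 min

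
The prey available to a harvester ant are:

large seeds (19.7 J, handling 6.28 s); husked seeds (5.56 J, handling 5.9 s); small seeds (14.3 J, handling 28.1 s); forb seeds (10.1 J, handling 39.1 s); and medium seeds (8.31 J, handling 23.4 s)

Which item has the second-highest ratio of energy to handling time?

Profitability E/h (J/s): large seeds = 19.7/6.28 = 3.14, husked seeds = 5.56/5.9 = 0.942, small seeds = 14.3/28.1 = 0.509, forb seeds = 10.1/39.1 = 0.258, medium seeds = 8.31/23.4 = 0.355.
Ranked: large seeds > husked seeds > small seeds > medium seeds > forb seeds.

husked seeds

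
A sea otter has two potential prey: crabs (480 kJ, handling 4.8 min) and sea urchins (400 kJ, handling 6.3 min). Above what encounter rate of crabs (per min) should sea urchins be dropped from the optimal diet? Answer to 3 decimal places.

The zero-one rule: include sea urchins iff E₂/h₂ > λE₁/(1+λh₁). Equality gives the switch point.
λE₁h₂ = E₂ + λE₂h₁ ⇒ λ = E₂/(E₁h₂ − E₂h₁) = 400/(3024 − 1920) = 0.3623 per min.

0.362 per min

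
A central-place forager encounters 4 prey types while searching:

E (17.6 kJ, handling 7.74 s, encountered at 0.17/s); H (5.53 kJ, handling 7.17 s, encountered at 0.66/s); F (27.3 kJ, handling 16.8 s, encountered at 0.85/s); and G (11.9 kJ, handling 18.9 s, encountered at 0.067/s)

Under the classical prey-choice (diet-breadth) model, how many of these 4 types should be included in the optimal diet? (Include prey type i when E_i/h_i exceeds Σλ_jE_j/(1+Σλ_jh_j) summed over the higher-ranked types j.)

E/h in descending order: E 2.27, F 1.62, H 0.771, G 0.63 kJ/s. The optimal diet is the largest prefix of this list for which every included type satisfies E_i/h_i > R on the types above it.
Rate on top 1: 1.292. F: 1.62 > 1.292 → include.
Rate on top 2: 1.579. H: 0.771 < 1.579 → exclude; stop.
Optimal diet: E, F — 2 of 4 types.

2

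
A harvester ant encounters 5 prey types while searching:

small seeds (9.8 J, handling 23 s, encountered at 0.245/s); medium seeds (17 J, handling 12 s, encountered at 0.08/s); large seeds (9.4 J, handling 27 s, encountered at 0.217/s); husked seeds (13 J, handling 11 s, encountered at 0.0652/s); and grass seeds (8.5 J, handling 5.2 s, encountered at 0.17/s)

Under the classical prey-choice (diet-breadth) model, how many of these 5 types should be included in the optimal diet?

E/h in descending order: grass seeds 1.63, medium seeds 1.42, husked seeds 1.18, small seeds 0.426, large seeds 0.348 J/s. The optimal diet is the largest prefix of this list for which every included type satisfies E_i/h_i > R on the types above it.
Rate on top 1: 0.767. medium seeds: 1.42 > 0.767 → include.
Rate on top 2: 0.9863. husked seeds: 1.18 > 0.9863 → include.
Rate on top 3: 1.026. small seeds: 0.426 < 1.026 → exclude; stop.
Optimal diet: grass seeds, medium seeds, husked seeds — 3 of 5 types.

3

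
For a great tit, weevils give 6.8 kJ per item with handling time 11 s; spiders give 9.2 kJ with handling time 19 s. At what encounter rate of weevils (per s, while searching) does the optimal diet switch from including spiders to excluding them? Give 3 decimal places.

Drop spiders once their profitability E₂/h₂ falls below the rate achievable on weevils alone: E₂/h₂ = λE₁/(1 + λh₁).
Solve for λ: λE₁h₂ = E₂(1 + λh₁) → λ(E₁h₂ − E₂h₁) = E₂ → λ = E₂/(E₁h₂ − E₂h₁).
λ = 9.2/(6.8×19 − 9.2×11) = 9.2/28 = 0.3286 per s.

0.329 per s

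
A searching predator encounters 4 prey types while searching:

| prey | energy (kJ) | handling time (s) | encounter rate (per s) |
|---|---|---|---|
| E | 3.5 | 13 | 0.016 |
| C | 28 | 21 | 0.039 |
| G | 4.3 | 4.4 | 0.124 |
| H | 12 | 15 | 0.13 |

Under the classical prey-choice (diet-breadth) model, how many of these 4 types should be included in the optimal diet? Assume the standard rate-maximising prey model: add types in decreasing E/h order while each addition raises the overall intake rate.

E/h in descending order: C 1.33, G 0.977, H 0.8, E 0.269 kJ/s. The optimal diet is the largest prefix of this list for which every included type satisfies E_i/h_i > R on the types above it.
Rate on top 1: 0.6003. G: 0.977 > 0.6003 → include.
Rate on top 2: 0.6873. H: 0.8 > 0.6873 → include.
Rate on top 3: 0.7382. E: 0.269 < 0.7382 → exclude; stop.
Optimal diet: C, G, H — 3 of 4 types.

3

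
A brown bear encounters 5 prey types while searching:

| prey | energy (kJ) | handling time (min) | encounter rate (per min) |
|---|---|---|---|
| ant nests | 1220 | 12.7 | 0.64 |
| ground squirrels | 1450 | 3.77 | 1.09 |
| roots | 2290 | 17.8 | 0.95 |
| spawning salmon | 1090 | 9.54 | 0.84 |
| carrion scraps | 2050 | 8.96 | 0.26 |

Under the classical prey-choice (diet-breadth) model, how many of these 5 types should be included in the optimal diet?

1

Rank by E/h (kJ/min): ground squirrels 385, carrion scraps 229, roots 129, spawning salmon 114, ant nests 96.1. Include each in turn until the next type's E/h falls below the running intake rate.
Rate on top 1: 309.3. carrion scraps: 229 < 309.3 → exclude; stop.
Optimal diet: ground squirrels — 1 of 5 types.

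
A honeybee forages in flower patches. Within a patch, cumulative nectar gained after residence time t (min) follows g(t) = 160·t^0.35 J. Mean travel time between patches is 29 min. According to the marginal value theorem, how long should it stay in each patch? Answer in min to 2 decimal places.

15.62 min

Optimal t* satisfies g'(t*) = g(t*)/(T + t*).
g'(t) = 0.35·160·t^-0.65. Setting 0.35·160·t^-0.65 = 160·t^0.35/(29+t) gives 0.35(29+t) = t, so 0.65·t = 0.35×29.
t* = 0.35×29/0.65 = 15.62 min.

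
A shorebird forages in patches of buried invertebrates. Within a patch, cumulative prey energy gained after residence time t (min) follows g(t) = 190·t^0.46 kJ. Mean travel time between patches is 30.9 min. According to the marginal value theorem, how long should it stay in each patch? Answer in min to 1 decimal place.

26.3 min

By the marginal value theorem, leave when the instantaneous gain rate g'(t) equals the habitat-wide average g(t)/(T + t).
g'(t) = 0.46·190·t^-0.54. Setting 0.46·190·t^-0.54 = 190·t^0.46/(30.9+t) gives 0.46(30.9+t) = t, so 0.54·t = 0.46×30.9.
t* = 0.46×30.9/0.54 = 26.32 min.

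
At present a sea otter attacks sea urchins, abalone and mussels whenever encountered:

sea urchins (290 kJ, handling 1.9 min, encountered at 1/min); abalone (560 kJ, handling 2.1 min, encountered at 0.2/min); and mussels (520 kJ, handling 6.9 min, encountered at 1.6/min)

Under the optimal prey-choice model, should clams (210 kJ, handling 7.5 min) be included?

No

Current rate: (1×290 + 0.2×560 + 1.6×520)/(1 + 1×1.9 + 0.2×2.1 + 1.6×6.9) = 85.93 kJ/min.
Profitability of clams: 210/7.5 = 28 kJ/min.
28 < 85.93, so adding clams would lower the average — exclude it.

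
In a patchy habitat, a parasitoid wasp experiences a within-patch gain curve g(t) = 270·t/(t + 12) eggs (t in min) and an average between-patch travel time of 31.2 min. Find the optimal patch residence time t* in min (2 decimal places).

By the marginal value theorem, leave when the instantaneous gain rate g'(t) equals the habitat-wide average g(t)/(T + t).
g'(t) = 270·12/(t + 12)². Setting 270·12/(t+12)² = 270t/[(t+12)(31.2+t)] gives 12(31.2+t) = t(t+12), so t² = 12×31.2 = 374.4.
t* = √374.4 = 19.35 min.

19.35 min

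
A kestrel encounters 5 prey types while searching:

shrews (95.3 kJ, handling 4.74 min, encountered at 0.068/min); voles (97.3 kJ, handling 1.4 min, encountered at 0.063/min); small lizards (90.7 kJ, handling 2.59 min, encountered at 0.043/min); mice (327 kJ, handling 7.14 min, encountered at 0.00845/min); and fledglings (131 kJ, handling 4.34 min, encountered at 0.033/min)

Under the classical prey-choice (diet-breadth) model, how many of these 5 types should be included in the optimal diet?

Profitabilities (E/h, kJ/min): voles 69.5, mice 45.8, small lizards 35, fledglings 30.2, shrews 20.1. Add prey in this order while the next type's profitability exceeds the intake rate on those already taken.
Rate on top 1: 5.633. mice: 45.8 > 5.633 → include.
Rate on top 2: 7.743. small lizards: 35 > 7.743 → include.
Rate on top 3: 10.15. fledglings: 30.2 > 10.15 → include.
Rate on top 4: 12.2. shrews: 20.1 > 12.2 → include.
Optimal diet: voles, mice, small lizards, fledglings, shrews — 5 of 5 types.

5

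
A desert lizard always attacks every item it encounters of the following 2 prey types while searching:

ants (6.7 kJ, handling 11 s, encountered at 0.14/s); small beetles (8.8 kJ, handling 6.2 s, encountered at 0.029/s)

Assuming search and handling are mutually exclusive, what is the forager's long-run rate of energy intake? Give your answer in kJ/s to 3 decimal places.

R = (0.14×6.7 + 0.029×8.8) / (1 + 0.14×11 + 0.029×6.2) = 1.193/2.72 = 0.4387 kJ/s.

0.439 kJ/s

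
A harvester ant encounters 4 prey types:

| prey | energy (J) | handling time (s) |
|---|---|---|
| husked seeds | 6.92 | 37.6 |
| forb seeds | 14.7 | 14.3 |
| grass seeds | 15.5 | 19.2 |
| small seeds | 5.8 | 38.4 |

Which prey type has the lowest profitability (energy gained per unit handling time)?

In descending order of E/h:
forb seeds: 14.7/14.3 = 1.03 J/s
grass seeds: 15.5/19.2 = 0.807 J/s
husked seeds: 6.92/37.6 = 0.184 J/s
small seeds: 5.8/38.4 = 0.151 J/s

small seeds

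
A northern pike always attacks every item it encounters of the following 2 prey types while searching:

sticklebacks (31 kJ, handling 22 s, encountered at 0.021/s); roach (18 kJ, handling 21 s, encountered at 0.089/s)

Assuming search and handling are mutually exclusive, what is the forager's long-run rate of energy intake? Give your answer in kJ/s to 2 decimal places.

R = (0.021×31 + 0.089×18) / (1 + 0.021×22 + 0.089×21) = 2.253/3.331 = 0.6764 kJ/s.

0.68 kJ/s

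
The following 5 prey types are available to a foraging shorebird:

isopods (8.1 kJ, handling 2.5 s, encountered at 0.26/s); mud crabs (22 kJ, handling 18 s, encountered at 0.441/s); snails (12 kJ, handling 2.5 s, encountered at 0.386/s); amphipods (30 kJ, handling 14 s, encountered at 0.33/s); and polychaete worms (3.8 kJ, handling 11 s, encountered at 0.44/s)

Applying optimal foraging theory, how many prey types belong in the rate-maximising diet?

2

E/h in descending order: snails 4.8, isopods 3.24, amphipods 2.14, mud crabs 1.22, polychaete worms 0.345 kJ/s. The optimal diet is the largest prefix of this list for which every included type satisfies E_i/h_i > R on the types above it.
Rate on top 1: 2.357. isopods: 3.24 > 2.357 → include.
Rate on top 2: 2.577. amphipods: 2.14 < 2.577 → exclude; stop.
Optimal diet: snails, isopods — 2 of 5 types.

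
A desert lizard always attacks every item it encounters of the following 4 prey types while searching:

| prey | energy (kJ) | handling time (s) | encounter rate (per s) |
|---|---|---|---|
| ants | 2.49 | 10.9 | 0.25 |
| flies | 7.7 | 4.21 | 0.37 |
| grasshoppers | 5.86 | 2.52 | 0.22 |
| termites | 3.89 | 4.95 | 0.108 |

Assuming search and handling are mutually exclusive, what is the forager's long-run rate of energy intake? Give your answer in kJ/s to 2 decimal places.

0.81 kJ/s

Energy encountered per unit search time: 0.25×2.49 + 0.37×7.7 + 0.22×5.86 + 0.108×3.89 = 5.181 kJ/s.
Handling time per unit search time: 0.25×10.9 + 0.37×4.21 + 0.22×2.52 + 0.108×4.95 = 5.372.
Rate = 5.181/(1 + 5.372) = 0.8131 kJ/s.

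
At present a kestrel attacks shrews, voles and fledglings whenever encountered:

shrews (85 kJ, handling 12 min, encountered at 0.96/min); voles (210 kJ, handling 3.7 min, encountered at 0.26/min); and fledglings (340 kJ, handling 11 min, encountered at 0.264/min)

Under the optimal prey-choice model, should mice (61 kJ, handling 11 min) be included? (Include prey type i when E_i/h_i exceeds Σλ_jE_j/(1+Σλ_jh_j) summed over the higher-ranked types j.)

No

Intake rate on the current diet: R = (0.96×85 + 0.26×210 + 0.264×340) / (1 + 0.96×12 + 0.26×3.7 + 0.264×11) = 226/16.39 = 13.79 kJ/min.
mice: E/h = 61/11 = 5.545 kJ/min.
5.545 < 13.79, so adding mice would lower the average — exclude it.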